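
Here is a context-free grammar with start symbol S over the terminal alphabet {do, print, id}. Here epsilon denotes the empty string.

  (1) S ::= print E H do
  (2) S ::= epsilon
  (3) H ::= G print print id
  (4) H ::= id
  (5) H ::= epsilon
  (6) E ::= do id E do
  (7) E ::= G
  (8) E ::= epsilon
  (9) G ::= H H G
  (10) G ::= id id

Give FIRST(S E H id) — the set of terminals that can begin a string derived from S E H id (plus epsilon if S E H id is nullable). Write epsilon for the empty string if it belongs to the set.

FIRST(S) = {epsilon, print}
FIRST(H) = {epsilon, id}  (via G print print id)
FIRST(G) = {id}  (via H H G)
FIRST(E) = {epsilon, do, id}  (via G)
FIRST(S E H id): take FIRST of each symbol in turn, carrying on past any symbol whose FIRST contains epsilon; result {do, id, print}.

{do, id, print}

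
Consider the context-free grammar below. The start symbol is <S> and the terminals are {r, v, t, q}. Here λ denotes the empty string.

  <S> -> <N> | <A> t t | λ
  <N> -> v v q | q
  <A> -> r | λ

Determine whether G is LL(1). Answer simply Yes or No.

Yes

FIRST(<S>) = {λ, q, r, t, v}
FIRST(<N>) = {q, v}
FIRST(<A>) = {λ, r}
FOLLOW(<S>) = {$}
FOLLOW(<N>) = {$}
FOLLOW(<A>) = {t}
Each cell of M receives at most one production.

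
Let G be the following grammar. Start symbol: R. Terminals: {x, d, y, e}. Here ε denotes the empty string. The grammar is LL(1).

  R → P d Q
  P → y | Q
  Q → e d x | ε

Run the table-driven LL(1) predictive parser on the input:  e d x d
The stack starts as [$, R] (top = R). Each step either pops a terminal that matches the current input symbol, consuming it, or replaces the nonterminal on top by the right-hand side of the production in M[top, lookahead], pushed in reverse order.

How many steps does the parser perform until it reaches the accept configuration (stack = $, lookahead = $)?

step 1: stack=$ R  input=e d x d $  — expand R → P d Q
step 2: stack=$ Q d P  input=e d x d $  — expand P → Q
step 3: stack=$ Q d Q  input=e d x d $  — expand Q → e d x
step 4: stack=$ Q d x d e  input=e d x d $  — match e
step 5: stack=$ Q d x d  input=d x d $  — match d
step 6: stack=$ Q d x  input=x d $  — match x
step 7: stack=$ Q d  input=d $  — match d
step 8: stack=$ Q  input=$  — expand Q → ε
Accept reached after 8 steps.

8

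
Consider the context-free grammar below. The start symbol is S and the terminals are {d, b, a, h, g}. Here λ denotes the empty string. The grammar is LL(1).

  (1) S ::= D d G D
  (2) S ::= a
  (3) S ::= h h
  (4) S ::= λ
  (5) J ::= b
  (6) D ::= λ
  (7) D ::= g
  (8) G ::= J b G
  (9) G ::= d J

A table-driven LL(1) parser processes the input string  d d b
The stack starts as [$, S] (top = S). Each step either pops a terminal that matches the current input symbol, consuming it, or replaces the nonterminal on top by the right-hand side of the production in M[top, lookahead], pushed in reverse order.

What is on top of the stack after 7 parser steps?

D

     Stack      Input    Action
  1  $ S        d d b $  expand S ::= D d G D
  2  $ D G d D  d d b $  expand D ::= λ
  3  $ D G d    d d b $  match d
  4  $ D G      d b $    expand G ::= d J
  5  $ D J d    d b $    match d
  6  $ D J      b $      expand J ::= b
  7  $ D b      b $      match b
Stack after step 7: $ D (top = D).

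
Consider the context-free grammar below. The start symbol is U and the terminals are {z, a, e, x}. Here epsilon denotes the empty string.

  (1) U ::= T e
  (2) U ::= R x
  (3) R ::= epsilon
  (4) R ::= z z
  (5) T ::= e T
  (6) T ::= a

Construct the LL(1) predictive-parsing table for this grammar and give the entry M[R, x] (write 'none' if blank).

FIRST(R): from R::=epsilon we get {epsilon}; from R::=z z we get {z}. So FIRST(R) = {epsilon, z}.
FIRST(T): from T::=e T we get {e}; from T::=a we get {a}. So FIRST(T) = {a, e}.
FIRST(U): from U::=T e we get {a, e}; from U::=R x we get {x, z}. So FIRST(U) = {a, e, x, z}.
FOLLOW(U) includes $ since U is the start symbol.
FOLLOW(R): in U::=R x, R is followed by x with FIRST {x}. Thus FOLLOW(R) = {x}.
For R ::= epsilon: FIRST(epsilon) = {epsilon}, so it goes in M[R, t] for t ∈ {}; since epsilon ∈ FIRST, also for every t ∈ FOLLOW(R) = {x}.
For R ::= z z: FIRST(z z) = {z}, so it goes in M[R, t] for t ∈ {z}.

R ::= epsilon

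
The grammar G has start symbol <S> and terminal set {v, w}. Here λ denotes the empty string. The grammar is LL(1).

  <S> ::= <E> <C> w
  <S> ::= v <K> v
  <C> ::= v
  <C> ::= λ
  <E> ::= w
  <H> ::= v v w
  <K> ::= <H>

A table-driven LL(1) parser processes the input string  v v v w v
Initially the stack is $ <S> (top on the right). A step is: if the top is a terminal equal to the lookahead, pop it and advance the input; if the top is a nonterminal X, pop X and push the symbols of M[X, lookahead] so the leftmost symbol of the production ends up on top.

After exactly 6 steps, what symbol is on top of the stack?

w

     Stack      Input        Action
  1  $ <S>      v v v w v $  expand <S> ::= v <K> v
  2  $ v <K> v  v v v w v $  match v
  3  $ v <K>    v v w v $    expand <K> ::= <H>
  4  $ v <H>    v v w v $    expand <H> ::= v v w
  5  $ v w v v  v v w v $    match v
  6  $ v w v    v w v $      match v
Stack after step 6: $ v w (top = w).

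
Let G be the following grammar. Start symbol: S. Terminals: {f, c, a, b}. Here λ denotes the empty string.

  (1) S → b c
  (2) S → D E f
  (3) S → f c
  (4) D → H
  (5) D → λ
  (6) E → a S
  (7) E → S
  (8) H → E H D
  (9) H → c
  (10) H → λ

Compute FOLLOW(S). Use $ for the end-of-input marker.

{$, a, b, c, f}

FIRST(S) = {a, b, c, f}  (via D E f)
FIRST(E) = {a, b, c, f}  (via S)
FIRST(H) = {λ, a, b, c, f}  (via E H D)
FIRST(D) = {λ, a, b, c, f}  (via H)
FOLLOW(S) includes $ since S is the start symbol.
FOLLOW(S): in E→a S, the suffix after S is empty, so FOLLOW(S) ⊇ FOLLOW(E) = {a, b, c, f}; in E→S, the suffix after S is empty, so FOLLOW(S) ⊇ FOLLOW(E) = {a, b, c, f}. Thus FOLLOW(S) = {$, a, b, c, f}.
FOLLOW(D): in S→D E f, D is followed by E f with FIRST {a, b, c, f}; in H→E H D, the suffix after D is empty, so FOLLOW(D) ⊇ FOLLOW(H) = {a, b, c, f}. Thus FOLLOW(D) = {a, b, c, f}.
FOLLOW(H): in D→H, the suffix after H is empty, so FOLLOW(H) ⊇ FOLLOW(D) = {a, b, c, f}; in H→E H D, H is followed by D with FIRST {λ, a, b, c, f}; in H→E H D, the suffix after H is nullable (adds nothing new). Thus FOLLOW(H) = {a, b, c, f}.
FOLLOW(E): in S→D E f, E is followed by f with FIRST {f}; in H→E H D, E is followed by H D with FIRST {λ, a, b, c, f}; in H→E H D, the suffix after E is nullable, so FOLLOW(E) ⊇ FOLLOW(H) = {a, b, c, f}. Thus FOLLOW(E) = {a, b, c, f}.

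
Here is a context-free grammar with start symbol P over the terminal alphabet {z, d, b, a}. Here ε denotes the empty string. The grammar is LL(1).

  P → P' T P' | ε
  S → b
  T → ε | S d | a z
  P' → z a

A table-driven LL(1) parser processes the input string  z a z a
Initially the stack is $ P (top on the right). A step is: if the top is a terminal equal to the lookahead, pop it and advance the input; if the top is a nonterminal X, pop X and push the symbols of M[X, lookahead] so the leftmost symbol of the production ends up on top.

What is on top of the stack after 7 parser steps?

a

step 1: stack=$ P  input=z a z a $  — expand P → P' T P'
step 2: stack=$ P' T P'  input=z a z a $  — expand P' → z a
step 3: stack=$ P' T a z  input=z a z a $  — match z
step 4: stack=$ P' T a  input=a z a $  — match a
step 5: stack=$ P' T  input=z a $  — expand T → ε
step 6: stack=$ P'  input=z a $  — expand P' → z a
step 7: stack=$ a z  input=z a $  — match z
Stack after step 7: $ a (top = a).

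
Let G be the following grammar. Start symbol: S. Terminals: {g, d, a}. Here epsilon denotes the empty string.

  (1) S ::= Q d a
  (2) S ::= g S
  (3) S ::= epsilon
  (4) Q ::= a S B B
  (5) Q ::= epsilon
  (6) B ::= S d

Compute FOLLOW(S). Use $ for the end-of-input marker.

FIRST(Q) = {epsilon, a}
FIRST(S) = {epsilon, a, d, g}  (via Q d a)
FIRST(B) = {a, d, g}  (via S d)
FOLLOW(S) includes $ since S is the start symbol.
FOLLOW(S): in S::=g S, the suffix after S is empty (adds nothing new); in Q::=a S B B, S is followed by B B with FIRST {a, d, g}; in B::=S d, S is followed by d with FIRST {d}. Thus FOLLOW(S) = {$, a, d, g}.
FOLLOW(Q): in S::=Q d a, Q is followed by d a with FIRST {d}. Thus FOLLOW(Q) = {d}.
FOLLOW(B): in Q::=a S B B (occurrence 1), B is followed by B with FIRST {a, d, g}; in Q::=a S B B (occurrence 2), the suffix after B is empty, so FOLLOW(B) ⊇ FOLLOW(Q) = {d}. Thus FOLLOW(B) = {a, d, g}.

{$, a, d, g}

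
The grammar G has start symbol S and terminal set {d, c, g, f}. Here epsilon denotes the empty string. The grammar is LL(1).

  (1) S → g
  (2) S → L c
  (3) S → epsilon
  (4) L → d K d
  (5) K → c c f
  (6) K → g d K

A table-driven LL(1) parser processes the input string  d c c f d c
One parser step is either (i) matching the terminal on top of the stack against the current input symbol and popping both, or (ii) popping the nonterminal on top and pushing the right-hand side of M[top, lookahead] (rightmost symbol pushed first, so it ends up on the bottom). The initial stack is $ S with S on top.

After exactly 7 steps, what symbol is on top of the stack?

step 1: stack=$ S  input=d c c f d c $  — expand S → L c
step 2: stack=$ c L  input=d c c f d c $  — expand L → d K d
step 3: stack=$ c d K d  input=d c c f d c $  — match d
step 4: stack=$ c d K  input=c c f d c $  — expand K → c c f
step 5: stack=$ c d f c c  input=c c f d c $  — match c
step 6: stack=$ c d f c  input=c f d c $  — match c
step 7: stack=$ c d f  input=f d c $  — match f
Stack after step 7: $ c d (top = d).

d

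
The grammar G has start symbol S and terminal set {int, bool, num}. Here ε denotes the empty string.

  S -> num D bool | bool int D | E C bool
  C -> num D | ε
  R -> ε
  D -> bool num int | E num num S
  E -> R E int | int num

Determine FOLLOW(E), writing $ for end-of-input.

{bool, int, num}

FIRST(C) = {ε, num}
FIRST(R) = {ε}
FIRST(E) = {int}  (via R E int)
FIRST(S) = {bool, int, num}  (via E C bool)
FIRST(D) = {bool, int}  (via E num num S)
FOLLOW(S) includes $ since S is the start symbol.
FOLLOW(C): in S->E C bool, C is followed by bool with FIRST {bool}. Thus FOLLOW(C) = {bool}.
FOLLOW(R): in E->R E int, R is followed by E int with FIRST {int}. Thus FOLLOW(R) = {int}.
FOLLOW(E): in S->E C bool, E is followed by C bool with FIRST {bool, num}; in D->E num num S, E is followed by num num S with FIRST {num}; in E->R E int, E is followed by int with FIRST {int}. Thus FOLLOW(E) = {bool, int, num}.
FOLLOW(S): in D->E num num S, the suffix after S is empty, so FOLLOW(S) ⊇ FOLLOW(D) = {$, bool}. Thus FOLLOW(S) = {$, bool}.
FOLLOW(D): in S->num D bool, D is followed by bool with FIRST {bool}; in S->bool int D, the suffix after D is empty, so FOLLOW(D) ⊇ FOLLOW(S) = {$, bool}; in C->num D, the suffix after D is empty, so FOLLOW(D) ⊇ FOLLOW(C) = {bool}. Thus FOLLOW(D) = {$, bool}.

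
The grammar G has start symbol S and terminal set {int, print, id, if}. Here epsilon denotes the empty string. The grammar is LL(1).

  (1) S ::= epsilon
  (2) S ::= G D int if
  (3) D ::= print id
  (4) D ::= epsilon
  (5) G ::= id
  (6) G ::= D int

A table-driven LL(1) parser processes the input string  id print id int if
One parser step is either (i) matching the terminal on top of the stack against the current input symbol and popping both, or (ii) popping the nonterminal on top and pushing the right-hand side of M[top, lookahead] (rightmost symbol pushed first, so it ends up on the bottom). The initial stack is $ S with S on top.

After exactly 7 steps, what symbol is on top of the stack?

if

step 1: stack=$ S  input=id print id int if $  — expand S ::= G D int if
step 2: stack=$ if int D G  input=id print id int if $  — expand G ::= id
step 3: stack=$ if int D id  input=id print id int if $  — match id
step 4: stack=$ if int D  input=print id int if $  — expand D ::= print id
step 5: stack=$ if int id print  input=print id int if $  — match print
step 6: stack=$ if int id  input=id int if $  — match id
step 7: stack=$ if int  input=int if $  — match int
Stack after step 7: $ if (top = if).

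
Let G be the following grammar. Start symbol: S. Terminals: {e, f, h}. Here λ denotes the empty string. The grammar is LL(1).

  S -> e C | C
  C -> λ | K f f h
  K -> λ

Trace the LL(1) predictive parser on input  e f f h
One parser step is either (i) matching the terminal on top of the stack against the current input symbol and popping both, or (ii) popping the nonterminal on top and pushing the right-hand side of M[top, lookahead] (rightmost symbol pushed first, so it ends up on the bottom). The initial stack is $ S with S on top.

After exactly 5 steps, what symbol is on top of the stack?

f

step 1: stack=$ S  input=e f f h $  — expand S -> e C
step 2: stack=$ C e  input=e f f h $  — match e
step 3: stack=$ C  input=f f h $  — expand C -> K f f h
step 4: stack=$ h f f K  input=f f h $  — expand K -> λ
step 5: stack=$ h f f  input=f f h $  — match f
Stack after step 5: $ h f (top = f).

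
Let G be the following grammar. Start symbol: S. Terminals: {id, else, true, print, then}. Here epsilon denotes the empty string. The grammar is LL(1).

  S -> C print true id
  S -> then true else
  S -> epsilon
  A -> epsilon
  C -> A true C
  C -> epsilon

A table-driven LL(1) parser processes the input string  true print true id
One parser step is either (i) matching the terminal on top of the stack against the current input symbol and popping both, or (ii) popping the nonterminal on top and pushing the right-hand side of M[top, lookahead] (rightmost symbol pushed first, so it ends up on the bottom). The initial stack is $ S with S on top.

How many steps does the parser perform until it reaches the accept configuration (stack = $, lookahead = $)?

     Stack                     Input                 Action
  1  $ S                       true print true id $  expand S -> C print true id
  2  $ id true print C         true print true id $  expand C -> A true C
  3  $ id true print C true A  true print true id $  expand A -> epsilon
  4  $ id true print C true    true print true id $  match true
  5  $ id true print C         print true id $       expand C -> epsilon
  6  $ id true print           print true id $       match print
  7  $ id true                 true id $             match true
  8  $ id                      id $                  match id
Accept reached after 8 steps.

8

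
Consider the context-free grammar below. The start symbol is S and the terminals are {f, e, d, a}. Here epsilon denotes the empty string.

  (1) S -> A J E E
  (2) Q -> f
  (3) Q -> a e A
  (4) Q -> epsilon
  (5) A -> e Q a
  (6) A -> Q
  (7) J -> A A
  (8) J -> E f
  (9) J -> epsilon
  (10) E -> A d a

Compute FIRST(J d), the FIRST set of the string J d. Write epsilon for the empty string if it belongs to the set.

{a, d, e, f}

FIRST(Q): from Q->f we get {f}; from Q->a e A we get {a}; from Q->epsilon we get {epsilon}. So FIRST(Q) = {epsilon, a, f}.
FIRST(A): from A->e Q a we get {e}; from A->Q we get {epsilon, a, f}. So FIRST(A) = {epsilon, a, e, f}.
FIRST(E): from E->A d a we get {a, d, e, f}. So FIRST(E) = {a, d, e, f}.
FIRST(J): from J->A A we get {epsilon, a, e, f}; from J->E f we get {a, d, e, f}; from J->epsilon we get {epsilon}. So FIRST(J) = {epsilon, a, d, e, f}.
FIRST(S): from S->A J E E we get {a, d, e, f}. So FIRST(S) = {a, d, e, f}.
FIRST(J d): take FIRST of each symbol in turn, carrying on past any symbol whose FIRST contains epsilon; result {a, d, e, f}.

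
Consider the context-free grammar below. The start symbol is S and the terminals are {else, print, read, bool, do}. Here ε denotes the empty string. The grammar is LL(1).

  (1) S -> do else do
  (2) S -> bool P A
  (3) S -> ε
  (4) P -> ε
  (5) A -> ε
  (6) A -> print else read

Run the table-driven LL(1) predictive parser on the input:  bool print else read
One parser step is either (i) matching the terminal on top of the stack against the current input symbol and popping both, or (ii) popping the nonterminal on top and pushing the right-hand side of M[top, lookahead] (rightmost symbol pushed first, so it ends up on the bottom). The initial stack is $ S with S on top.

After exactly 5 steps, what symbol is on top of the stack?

else

step 1: stack=$ S  input=bool print else read $  — expand S -> bool P A
step 2: stack=$ A P bool  input=bool print else read $  — match bool
step 3: stack=$ A P  input=print else read $  — expand P -> ε
step 4: stack=$ A  input=print else read $  — expand A -> print else read
step 5: stack=$ read else print  input=print else read $  — match print
Stack after step 5: $ read else (top = else).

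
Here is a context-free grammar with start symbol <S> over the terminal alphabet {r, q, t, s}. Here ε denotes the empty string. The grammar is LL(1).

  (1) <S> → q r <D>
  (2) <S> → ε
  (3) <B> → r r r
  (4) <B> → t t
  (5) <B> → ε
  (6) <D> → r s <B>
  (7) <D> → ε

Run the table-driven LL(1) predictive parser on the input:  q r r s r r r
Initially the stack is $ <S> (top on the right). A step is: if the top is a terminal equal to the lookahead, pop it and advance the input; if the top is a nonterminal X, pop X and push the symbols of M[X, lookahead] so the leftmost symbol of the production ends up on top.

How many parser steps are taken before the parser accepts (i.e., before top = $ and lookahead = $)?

step 1: stack=$ <S>  input=q r r s r r r $  — expand <S> → q r <D>
step 2: stack=$ <D> r q  input=q r r s r r r $  — match q
step 3: stack=$ <D> r  input=r r s r r r $  — match r
step 4: stack=$ <D>  input=r s r r r $  — expand <D> → r s <B>
step 5: stack=$ <B> s r  input=r s r r r $  — match r
step 6: stack=$ <B> s  input=s r r r $  — match s
step 7: stack=$ <B>  input=r r r $  — expand <B> → r r r
step 8: stack=$ r r r  input=r r r $  — match r
step 9: stack=$ r r  input=r r $  — match r
step 10: stack=$ r  input=r $  — match r
Accept reached after 10 steps.

10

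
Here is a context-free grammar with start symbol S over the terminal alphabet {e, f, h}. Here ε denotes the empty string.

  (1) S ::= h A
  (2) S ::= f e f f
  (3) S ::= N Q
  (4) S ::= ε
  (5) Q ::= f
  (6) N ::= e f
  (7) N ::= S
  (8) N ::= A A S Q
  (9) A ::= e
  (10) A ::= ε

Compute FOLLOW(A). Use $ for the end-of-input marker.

{$, e, f, h}

FIRST(Q) = {f}
FIRST(A) = {ε, e}
FIRST(S) = {ε, e, f, h}  (via N Q)
FIRST(N) = {ε, e, f, h}  (via S, A A S Q)
FOLLOW(S) includes $ since S is the start symbol.
FOLLOW(N): in S::=N Q, N is followed by Q with FIRST {f}. Thus FOLLOW(N) = {f}.
FOLLOW(S): in N::=S, the suffix after S is empty, so FOLLOW(S) ⊇ FOLLOW(N) = {f}; in N::=A A S Q, S is followed by Q with FIRST {f}. Thus FOLLOW(S) = {$, f}.
FOLLOW(Q): in S::=N Q, the suffix after Q is empty, so FOLLOW(Q) ⊇ FOLLOW(S) = {$, f}; in N::=A A S Q, the suffix after Q is empty, so FOLLOW(Q) ⊇ FOLLOW(N) = {f}. Thus FOLLOW(Q) = {$, f}.
FOLLOW(A): in S::=h A, the suffix after A is empty, so FOLLOW(A) ⊇ FOLLOW(S) = {$, f}; in N::=A A S Q (occurrence 1), A is followed by A S Q with FIRST {e, f, h}; in N::=A A S Q (occurrence 2), A is followed by S Q with FIRST {e, f, h}. Thus FOLLOW(A) = {$, e, f, h}.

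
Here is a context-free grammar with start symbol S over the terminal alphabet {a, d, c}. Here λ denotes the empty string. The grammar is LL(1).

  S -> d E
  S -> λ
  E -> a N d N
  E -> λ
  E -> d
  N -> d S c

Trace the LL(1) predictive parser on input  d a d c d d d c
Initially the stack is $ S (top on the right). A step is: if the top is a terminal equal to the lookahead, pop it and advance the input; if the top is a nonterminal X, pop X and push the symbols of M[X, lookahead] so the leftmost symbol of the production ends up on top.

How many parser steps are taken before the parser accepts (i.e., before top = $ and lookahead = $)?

15

step 1: stack=$ S  input=d a d c d d d c $  — expand S -> d E
step 2: stack=$ E d  input=d a d c d d d c $  — match d
step 3: stack=$ E  input=a d c d d d c $  — expand E -> a N d N
step 4: stack=$ N d N a  input=a d c d d d c $  — match a
step 5: stack=$ N d N  input=d c d d d c $  — expand N -> d S c
step 6: stack=$ N d c S d  input=d c d d d c $  — match d
step 7: stack=$ N d c S  input=c d d d c $  — expand S -> λ
step 8: stack=$ N d c  input=c d d d c $  — match c
step 9: stack=$ N d  input=d d d c $  — match d
step 10: stack=$ N  input=d d c $  — expand N -> d S c
step 11: stack=$ c S d  input=d d c $  — match d
step 12: stack=$ c S  input=d c $  — expand S -> d E
step 13: stack=$ c E d  input=d c $  — match d
step 14: stack=$ c E  input=c $  — expand E -> λ
step 15: stack=$ c  input=c $  — match c
Accept reached after 15 steps.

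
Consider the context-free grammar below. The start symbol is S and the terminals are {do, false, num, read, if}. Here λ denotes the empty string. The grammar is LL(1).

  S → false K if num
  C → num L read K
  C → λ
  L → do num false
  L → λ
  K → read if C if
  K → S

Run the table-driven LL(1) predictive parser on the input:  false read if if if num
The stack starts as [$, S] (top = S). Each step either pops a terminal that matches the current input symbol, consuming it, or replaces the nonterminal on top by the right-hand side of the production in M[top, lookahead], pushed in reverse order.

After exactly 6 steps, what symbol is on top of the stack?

step 1: stack=$ S  input=false read if if if num $  — expand S → false K if num
step 2: stack=$ num if K false  input=false read if if if num $  — match false
step 3: stack=$ num if K  input=read if if if num $  — expand K → read if C if
step 4: stack=$ num if if C if read  input=read if if if num $  — match read
step 5: stack=$ num if if C if  input=if if if num $  — match if
step 6: stack=$ num if if C  input=if if num $  — expand C → λ
Stack after step 6: $ num if if (top = if).

if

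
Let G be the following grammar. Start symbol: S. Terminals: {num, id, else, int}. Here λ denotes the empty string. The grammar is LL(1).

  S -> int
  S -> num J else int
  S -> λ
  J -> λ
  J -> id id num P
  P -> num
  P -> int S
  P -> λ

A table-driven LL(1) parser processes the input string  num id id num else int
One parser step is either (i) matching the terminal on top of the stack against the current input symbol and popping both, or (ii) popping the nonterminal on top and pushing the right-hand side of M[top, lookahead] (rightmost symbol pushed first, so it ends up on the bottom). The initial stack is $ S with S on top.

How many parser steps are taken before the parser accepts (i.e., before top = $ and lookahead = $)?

9

     Stack                   Input                     Action
  1  $ S                     num id id num else int $  expand S -> num J else int
  2  $ int else J num        num id id num else int $  match num
  3  $ int else J            id id num else int $      expand J -> id id num P
  4  $ int else P num id id  id id num else int $      match id
  5  $ int else P num id     id num else int $         match id
  6  $ int else P num        num else int $            match num
  7  $ int else P            else int $                expand P -> λ
  8  $ int else              else int $                match else
  9  $ int                   int $                     match int
Accept reached after 9 steps.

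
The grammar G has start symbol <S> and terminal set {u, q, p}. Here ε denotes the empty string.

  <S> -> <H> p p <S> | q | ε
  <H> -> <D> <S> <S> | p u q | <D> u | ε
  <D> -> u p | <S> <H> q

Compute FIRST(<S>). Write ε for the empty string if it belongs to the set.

{ε, p, q, u}

FIRST(<S>) = {ε, p, q, u}  (via <H> p p <S>)
FIRST(<H>) = {ε, p, q, u}  (via <D> <S> <S>, <D> u)
FIRST(<D>) = {p, q, u}  (via <S> <H> q)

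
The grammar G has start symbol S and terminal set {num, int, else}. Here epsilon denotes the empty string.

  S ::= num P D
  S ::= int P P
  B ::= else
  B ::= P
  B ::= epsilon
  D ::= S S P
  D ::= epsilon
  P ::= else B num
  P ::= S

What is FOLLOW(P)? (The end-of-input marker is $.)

FIRST(S) = {int, num}
FIRST(D) = {epsilon, int, num}  (via S S P)
FIRST(P) = {else, int, num}  (via S)
FIRST(B) = {epsilon, else, int, num}  (via P)
FOLLOW(S) includes $ since S is the start symbol.
FOLLOW(B): in P::=else B num, B is followed by num with FIRST {num}. Thus FOLLOW(B) = {num}.
FOLLOW(S): in D::=S S P (occurrence 1), S is followed by S P with FIRST {int, num}; in D::=S S P (occurrence 2), S is followed by P with FIRST {else, int, num}; in P::=S, the suffix after S is empty, so FOLLOW(S) ⊇ FOLLOW(P) = {$, else, int, num}. Thus FOLLOW(S) = {$, else, int, num}.
FOLLOW(D): in S::=num P D, the suffix after D is empty, so FOLLOW(D) ⊇ FOLLOW(S) = {$, else, int, num}. Thus FOLLOW(D) = {$, else, int, num}.
FOLLOW(P): in S::=num P D, P is followed by D with FIRST {epsilon, int, num}; in S::=num P D, the suffix after P is nullable, so FOLLOW(P) ⊇ FOLLOW(S) = {$, else, int, num}; in S::=int P P (occurrence 1), P is followed by P with FIRST {else, int, num}; in S::=int P P (occurrence 2), the suffix after P is empty, so FOLLOW(P) ⊇ FOLLOW(S) = {$, else, int, num}; in B::=P, the suffix after P is empty, so FOLLOW(P) ⊇ FOLLOW(B) = {num}; in D::=S S P, the suffix after P is empty, so FOLLOW(P) ⊇ FOLLOW(D) = {$, else, int, num}. Thus FOLLOW(P) = {$, else, int, num}.

{$, else, int, num}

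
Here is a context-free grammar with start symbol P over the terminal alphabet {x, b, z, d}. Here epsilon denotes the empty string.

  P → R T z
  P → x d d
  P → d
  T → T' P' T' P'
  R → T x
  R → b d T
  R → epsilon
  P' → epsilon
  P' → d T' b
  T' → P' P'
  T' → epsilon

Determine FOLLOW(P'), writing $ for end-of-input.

{b, d, x, z}

FIRST(P'): from P'→epsilon we get {epsilon}; from P'→d T' b we get {d}. So FIRST(P') = {epsilon, d}.
FIRST(T'): from T'→P' P' we get {epsilon, d}; from T'→epsilon we get {epsilon}. So FIRST(T') = {epsilon, d}.
FIRST(T): from T→T' P' T' P' we get {epsilon, d}. So FIRST(T) = {epsilon, d}.
FIRST(R): from R→T x we get {d, x}; from R→b d T we get {b}; from R→epsilon we get {epsilon}. So FIRST(R) = {epsilon, b, d, x}.
FIRST(P): from P→R T z we get {b, d, x, z}; from P→x d d we get {x}; from P→d we get {d}. So FIRST(P) = {b, d, x, z}.
FOLLOW(P) includes $ since P is the start symbol.
FOLLOW(P): P appears on no right-hand side. Thus FOLLOW(P) = {$}.
FOLLOW(R): in P→R T z, R is followed by T z with FIRST {d, z}. Thus FOLLOW(R) = {d, z}.
FOLLOW(T): in P→R T z, T is followed by z with FIRST {z}; in R→T x, T is followed by x with FIRST {x}; in R→b d T, the suffix after T is empty, so FOLLOW(T) ⊇ FOLLOW(R) = {d, z}. Thus FOLLOW(T) = {d, x, z}.
FOLLOW(T'): in T→T' P' T' P' (occurrence 1), T' is followed by P' T' P' with FIRST {epsilon, d}; in T→T' P' T' P' (occurrence 1), the suffix after T' is nullable, so FOLLOW(T') ⊇ FOLLOW(T) = {d, x, z}; in T→T' P' T' P' (occurrence 2), T' is followed by P' with FIRST {epsilon, d}; in T→T' P' T' P' (occurrence 2), the suffix after T' is nullable, so FOLLOW(T') ⊇ FOLLOW(T) = {d, x, z}; in P'→d T' b, T' is followed by b with FIRST {b}. Thus FOLLOW(T') = {b, d, x, z}.
FOLLOW(P'): in T→T' P' T' P' (occurrence 1), P' is followed by T' P' with FIRST {epsilon, d}; in T→T' P' T' P' (occurrence 1), the suffix after P' is nullable, so FOLLOW(P') ⊇ FOLLOW(T) = {d, x, z}; in T→T' P' T' P' (occurrence 2), the suffix after P' is empty, so FOLLOW(P') ⊇ FOLLOW(T) = {d, x, z}; in T'→P' P' (occurrence 1), P' is followed by P' with FIRST {epsilon, d}; in T'→P' P' (occurrence 1), the suffix after P' is nullable, so FOLLOW(P') ⊇ FOLLOW(T') = {b, d, x, z}; in T'→P' P' (occurrence 2), the suffix after P' is empty, so FOLLOW(P') ⊇ FOLLOW(T') = {b, d, x, z}. Thus FOLLOW(P') = {b, d, x, z}.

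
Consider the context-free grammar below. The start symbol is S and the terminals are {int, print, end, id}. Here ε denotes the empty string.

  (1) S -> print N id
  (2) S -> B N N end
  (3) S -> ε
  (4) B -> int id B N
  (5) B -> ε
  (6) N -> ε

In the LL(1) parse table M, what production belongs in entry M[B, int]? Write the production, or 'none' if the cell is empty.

FIRST(B): from B->int id B N we get {int}; from B->ε we get {ε}. So FIRST(B) = {ε, int}.
FIRST(N): from N->ε we get {ε}. So FIRST(N) = {ε}.
FIRST(S): from S->print N id we get {print}; from S->B N N end we get {end, int}; from S->ε we get {ε}. So FIRST(S) = {ε, end, int, print}.
FOLLOW(S) includes $ since S is the start symbol.
FOLLOW(B): in S->B N N end, B is followed by N N end with FIRST {end}; in B->int id B N, B is followed by N with FIRST {ε}; in B->int id B N, the suffix after B is nullable (adds nothing new). Thus FOLLOW(B) = {end}.
For B -> int id B N: FIRST(int id B N) = {int}, so it goes in M[B, t] for t ∈ {int}.
For B -> ε: FIRST(ε) = {ε}, so it goes in M[B, t] for t ∈ {}; since ε ∈ FIRST, also for every t ∈ FOLLOW(B) = {end}.

B -> int id B N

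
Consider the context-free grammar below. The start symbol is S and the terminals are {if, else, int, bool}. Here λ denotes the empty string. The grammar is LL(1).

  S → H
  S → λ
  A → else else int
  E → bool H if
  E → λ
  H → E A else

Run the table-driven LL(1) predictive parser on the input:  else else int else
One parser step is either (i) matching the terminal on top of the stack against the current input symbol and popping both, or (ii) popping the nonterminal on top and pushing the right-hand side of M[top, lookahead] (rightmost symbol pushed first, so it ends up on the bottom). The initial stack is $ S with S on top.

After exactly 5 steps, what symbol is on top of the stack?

else

step 1: stack=$ S  input=else else int else $  — expand S → H
step 2: stack=$ H  input=else else int else $  — expand H → E A else
step 3: stack=$ else A E  input=else else int else $  — expand E → λ
step 4: stack=$ else A  input=else else int else $  — expand A → else else int
step 5: stack=$ else int else else  input=else else int else $  — match else
Stack after step 5: $ else int else (top = else).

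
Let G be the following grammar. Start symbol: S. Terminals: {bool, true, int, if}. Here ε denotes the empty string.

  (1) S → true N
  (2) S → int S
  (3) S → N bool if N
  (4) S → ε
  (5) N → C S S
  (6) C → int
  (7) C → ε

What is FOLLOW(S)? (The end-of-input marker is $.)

FIRST(C): from C→int we get {int}; from C→ε we get {ε}. So FIRST(C) = {ε, int}.
FIRST(S): from S→true N we get {true}; from S→int S we get {int}; from S→N bool if N we get {bool, int, true}; from S→ε we get {ε}. So FIRST(S) = {ε, bool, int, true}.
FIRST(N): from N→C S S we get {ε, bool, int, true}. So FIRST(N) = {ε, bool, int, true}.
FOLLOW(S) includes $ since S is the start symbol.
FOLLOW(S): in S→int S, the suffix after S is empty (adds nothing new); in N→C S S (occurrence 1), S is followed by S with FIRST {ε, bool, int, true}; in N→C S S (occurrence 1), the suffix after S is nullable, so FOLLOW(S) ⊇ FOLLOW(N) = {$, bool, int, true}; in N→C S S (occurrence 2), the suffix after S is empty, so FOLLOW(S) ⊇ FOLLOW(N) = {$, bool, int, true}. Thus FOLLOW(S) = {$, bool, int, true}.
FOLLOW(N): in S→true N, the suffix after N is empty, so FOLLOW(N) ⊇ FOLLOW(S) = {$, bool, int, true}; in S→N bool if N (occurrence 1), N is followed by bool if N with FIRST {bool}; in S→N bool if N (occurrence 2), the suffix after N is empty, so FOLLOW(N) ⊇ FOLLOW(S) = {$, bool, int, true}. Thus FOLLOW(N) = {$, bool, int, true}.
FOLLOW(C): in N→C S S, C is followed by S S with FIRST {ε, bool, int, true}; in N→C S S, the suffix after C is nullable, so FOLLOW(C) ⊇ FOLLOW(N) = {$, bool, int, true}. Thus FOLLOW(C) = {$, bool, int, true}.

{$, bool, int, true}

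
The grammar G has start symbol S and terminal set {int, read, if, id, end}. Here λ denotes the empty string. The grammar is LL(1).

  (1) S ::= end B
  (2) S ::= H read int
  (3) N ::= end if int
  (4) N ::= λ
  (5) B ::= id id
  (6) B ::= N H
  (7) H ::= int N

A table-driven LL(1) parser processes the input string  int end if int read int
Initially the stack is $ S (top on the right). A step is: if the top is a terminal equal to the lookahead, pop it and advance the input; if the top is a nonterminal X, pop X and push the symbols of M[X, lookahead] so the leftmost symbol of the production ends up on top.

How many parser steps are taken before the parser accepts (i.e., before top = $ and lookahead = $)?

9

step 1: stack=$ S  input=int end if int read int $  — expand S ::= H read int
step 2: stack=$ int read H  input=int end if int read int $  — expand H ::= int N
step 3: stack=$ int read N int  input=int end if int read int $  — match int
step 4: stack=$ int read N  input=end if int read int $  — expand N ::= end if int
step 5: stack=$ int read int if end  input=end if int read int $  — match end
step 6: stack=$ int read int if  input=if int read int $  — match if
step 7: stack=$ int read int  input=int read int $  — match int
step 8: stack=$ int read  input=read int $  — match read
step 9: stack=$ int  input=int $  — match int
Accept reached after 9 steps.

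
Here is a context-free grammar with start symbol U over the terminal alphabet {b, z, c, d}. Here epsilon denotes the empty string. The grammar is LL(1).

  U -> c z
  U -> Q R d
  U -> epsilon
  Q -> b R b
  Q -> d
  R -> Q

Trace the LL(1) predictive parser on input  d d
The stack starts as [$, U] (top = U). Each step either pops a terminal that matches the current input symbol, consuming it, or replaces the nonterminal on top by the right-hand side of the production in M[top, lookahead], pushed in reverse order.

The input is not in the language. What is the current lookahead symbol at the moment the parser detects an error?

$

step 1: stack=$ U  input=d d $  — expand U -> Q R d
step 2: stack=$ d R Q  input=d d $  — expand Q -> d
step 3: stack=$ d R d  input=d d $  — match d
step 4: stack=$ d R  input=d $  — expand R -> Q
step 5: stack=$ d Q  input=d $  — expand Q -> d
step 6: stack=$ d d  input=d $  — match d
step 7: stack=$ d  input=$  — error: top is terminal d but lookahead is $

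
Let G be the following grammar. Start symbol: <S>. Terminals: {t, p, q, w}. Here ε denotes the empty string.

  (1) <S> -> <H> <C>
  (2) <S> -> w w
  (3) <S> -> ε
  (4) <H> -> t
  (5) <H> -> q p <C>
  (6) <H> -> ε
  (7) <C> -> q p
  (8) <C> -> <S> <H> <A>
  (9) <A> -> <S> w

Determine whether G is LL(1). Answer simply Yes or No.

FIRST(<S>) = {ε, q, t, w}
FIRST(<H>) = {ε, q, t}
FIRST(<C>) = {q, t, w}
FIRST(<A>) = {q, t, w}
FOLLOW(<S>) = {$, q, t, w}
FOLLOW(<H>) = {q, t, w}
FOLLOW(<C>) = {$, q, t, w}
FOLLOW(<A>) = {$, q, t, w}
Cell M[<C>, q] receives both <C> -> q p and <C> -> <S> <H> <A> — the grammar is not LL(1).

No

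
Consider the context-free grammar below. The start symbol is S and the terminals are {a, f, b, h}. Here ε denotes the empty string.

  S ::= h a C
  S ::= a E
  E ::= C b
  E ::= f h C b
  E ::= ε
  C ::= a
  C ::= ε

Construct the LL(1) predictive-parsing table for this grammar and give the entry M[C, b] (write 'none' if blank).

FIRST(S) = {a, h}
FIRST(C) = {ε, a}
FIRST(E) = {ε, a, b, f}  (via C b)
FOLLOW(S) includes $ since S is the start symbol.
FOLLOW(S): S appears on no right-hand side. Thus FOLLOW(S) = {$}.
FOLLOW(C): in S::=h a C, the suffix after C is empty, so FOLLOW(C) ⊇ FOLLOW(S) = {$}; in E::=C b, C is followed by b with FIRST {b}; in E::=f h C b, C is followed by b with FIRST {b}. Thus FOLLOW(C) = {$, b}.
For C ::= a: FIRST(a) = {a}, so it goes in M[C, t] for t ∈ {a}.
For C ::= ε: FIRST(ε) = {ε}, so it goes in M[C, t] for t ∈ {}; since ε ∈ FIRST, also for every t ∈ FOLLOW(C) = {$, b}.

C ::= ε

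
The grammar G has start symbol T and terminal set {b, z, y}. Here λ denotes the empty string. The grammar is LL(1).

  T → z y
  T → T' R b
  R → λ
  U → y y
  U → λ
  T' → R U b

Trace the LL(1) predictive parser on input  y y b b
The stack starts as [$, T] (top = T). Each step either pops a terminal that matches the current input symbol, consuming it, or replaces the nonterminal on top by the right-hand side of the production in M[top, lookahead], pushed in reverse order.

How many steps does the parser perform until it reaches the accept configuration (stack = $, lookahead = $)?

     Stack        Input      Action
  1  $ T          y y b b $  expand T → T' R b
  2  $ b R T'     y y b b $  expand T' → R U b
  3  $ b R b U R  y y b b $  expand R → λ
  4  $ b R b U    y y b b $  expand U → y y
  5  $ b R b y y  y y b b $  match y
  6  $ b R b y    y b b $    match y
  7  $ b R b      b b $      match b
  8  $ b R        b $        expand R → λ
  9  $ b          b $        match b
Accept reached after 9 steps.

9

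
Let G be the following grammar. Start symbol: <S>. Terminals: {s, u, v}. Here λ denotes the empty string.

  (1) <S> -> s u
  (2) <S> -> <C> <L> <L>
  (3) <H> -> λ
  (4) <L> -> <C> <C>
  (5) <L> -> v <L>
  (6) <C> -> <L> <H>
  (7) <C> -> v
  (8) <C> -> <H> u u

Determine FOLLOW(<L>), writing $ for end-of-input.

{$, u, v}

FIRST(<H>) = {λ}
FIRST(<S>) = {s, u, v}  (via <C> <L> <L>)
FIRST(<L>) = {u, v}  (via <C> <C>)
FIRST(<C>) = {u, v}  (via <L> <H>, <H> u u)
FOLLOW(<S>) includes $ since <S> is the start symbol.
FOLLOW(<S>): <S> appears on no right-hand side. Thus FOLLOW(<S>) = {$}.
FOLLOW(<H>): in <C>-><L> <H>, the suffix after <H> is empty, so FOLLOW(<H>) ⊇ FOLLOW(<C>) = {$, u, v}; in <C>-><H> u u, <H> is followed by u u with FIRST {u}. Thus FOLLOW(<H>) = {$, u, v}.
FOLLOW(<L>): in <S>-><C> <L> <L> (occurrence 1), <L> is followed by <L> with FIRST {u, v}; in <S>-><C> <L> <L> (occurrence 2), the suffix after <L> is empty, so FOLLOW(<L>) ⊇ FOLLOW(<S>) = {$}; in <L>->v <L>, the suffix after <L> is empty (adds nothing new); in <C>-><L> <H>, <L> is followed by <H> with FIRST {λ}; in <C>-><L> <H>, the suffix after <L> is nullable, so FOLLOW(<L>) ⊇ FOLLOW(<C>) = {$, u, v}. Thus FOLLOW(<L>) = {$, u, v}.
FOLLOW(<C>): in <S>-><C> <L> <L>, <C> is followed by <L> <L> with FIRST {u, v}; in <L>-><C> <C> (occurrence 1), <C> is followed by <C> with FIRST {u, v}; in <L>-><C> <C> (occurrence 2), the suffix after <C> is empty, so FOLLOW(<C>) ⊇ FOLLOW(<L>) = {$, u, v}. Thus FOLLOW(<C>) = {$, u, v}.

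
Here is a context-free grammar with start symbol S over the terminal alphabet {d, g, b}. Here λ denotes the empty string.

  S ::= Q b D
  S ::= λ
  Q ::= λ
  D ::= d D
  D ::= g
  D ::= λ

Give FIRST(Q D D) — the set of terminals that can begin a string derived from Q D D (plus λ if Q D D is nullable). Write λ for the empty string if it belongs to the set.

{λ, d, g}

FIRST(Q) = {λ}
FIRST(D) = {λ, d, g}
FIRST(S) = {λ, b}  (via Q b D)
FIRST(Q D D): take FIRST of each symbol in turn, carrying on past any symbol whose FIRST contains λ; result {λ, d, g}.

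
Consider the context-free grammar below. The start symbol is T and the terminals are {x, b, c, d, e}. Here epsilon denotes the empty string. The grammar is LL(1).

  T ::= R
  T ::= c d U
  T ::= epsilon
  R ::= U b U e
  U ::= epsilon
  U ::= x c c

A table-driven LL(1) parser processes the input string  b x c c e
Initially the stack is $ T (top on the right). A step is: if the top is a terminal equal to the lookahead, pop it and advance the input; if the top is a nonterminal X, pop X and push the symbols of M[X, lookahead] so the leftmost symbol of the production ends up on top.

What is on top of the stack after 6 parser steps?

     Stack      Input        Action
  1  $ T        b x c c e $  expand T ::= R
  2  $ R        b x c c e $  expand R ::= U b U e
  3  $ e U b U  b x c c e $  expand U ::= epsilon
  4  $ e U b    b x c c e $  match b
  5  $ e U      x c c e $    expand U ::= x c c
  6  $ e c c x  x c c e $    match x
Stack after step 6: $ e c c (top = c).

c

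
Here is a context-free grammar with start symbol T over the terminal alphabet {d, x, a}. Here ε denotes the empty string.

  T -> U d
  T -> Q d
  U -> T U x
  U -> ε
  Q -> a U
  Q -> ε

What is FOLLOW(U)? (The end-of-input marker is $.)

FIRST(Q) = {ε, a}
FIRST(T) = {a, d}  (via U d, Q d)
FIRST(U) = {ε, a, d}  (via T U x)
FOLLOW(T) includes $ since T is the start symbol.
FOLLOW(T): in U->T U x, T is followed by U x with FIRST {a, d, x}. Thus FOLLOW(T) = {$, a, d, x}.
FOLLOW(Q): in T->Q d, Q is followed by d with FIRST {d}. Thus FOLLOW(Q) = {d}.
FOLLOW(U): in T->U d, U is followed by d with FIRST {d}; in U->T U x, U is followed by x with FIRST {x}; in Q->a U, the suffix after U is empty, so FOLLOW(U) ⊇ FOLLOW(Q) = {d}. Thus FOLLOW(U) = {d, x}.

{d, x}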